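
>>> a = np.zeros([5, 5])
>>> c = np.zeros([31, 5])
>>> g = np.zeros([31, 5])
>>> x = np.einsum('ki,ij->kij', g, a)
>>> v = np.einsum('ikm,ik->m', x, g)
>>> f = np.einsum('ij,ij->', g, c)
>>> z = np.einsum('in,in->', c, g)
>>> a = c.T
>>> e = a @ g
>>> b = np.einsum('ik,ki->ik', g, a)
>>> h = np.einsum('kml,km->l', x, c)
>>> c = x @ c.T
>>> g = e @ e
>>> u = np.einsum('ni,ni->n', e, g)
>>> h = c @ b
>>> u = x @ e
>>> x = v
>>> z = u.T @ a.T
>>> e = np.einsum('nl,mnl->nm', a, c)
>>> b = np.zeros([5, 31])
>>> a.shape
(5, 31)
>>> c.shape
(31, 5, 31)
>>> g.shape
(5, 5)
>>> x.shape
(5,)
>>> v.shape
(5,)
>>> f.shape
()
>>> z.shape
(5, 5, 5)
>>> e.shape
(5, 31)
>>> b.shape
(5, 31)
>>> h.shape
(31, 5, 5)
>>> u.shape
(31, 5, 5)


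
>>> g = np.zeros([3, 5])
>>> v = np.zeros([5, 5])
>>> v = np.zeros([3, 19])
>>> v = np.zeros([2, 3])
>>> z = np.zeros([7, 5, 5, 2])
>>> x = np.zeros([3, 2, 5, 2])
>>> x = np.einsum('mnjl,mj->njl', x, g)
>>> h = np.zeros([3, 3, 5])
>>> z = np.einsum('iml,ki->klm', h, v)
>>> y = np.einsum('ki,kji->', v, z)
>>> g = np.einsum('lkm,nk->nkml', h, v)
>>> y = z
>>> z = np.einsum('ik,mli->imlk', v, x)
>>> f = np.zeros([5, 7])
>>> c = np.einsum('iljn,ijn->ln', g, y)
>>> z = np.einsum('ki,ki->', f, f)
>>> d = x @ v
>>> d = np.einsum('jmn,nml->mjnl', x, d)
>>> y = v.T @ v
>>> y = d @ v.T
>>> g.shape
(2, 3, 5, 3)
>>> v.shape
(2, 3)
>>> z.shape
()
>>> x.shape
(2, 5, 2)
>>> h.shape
(3, 3, 5)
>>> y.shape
(5, 2, 2, 2)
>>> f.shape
(5, 7)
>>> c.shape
(3, 3)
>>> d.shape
(5, 2, 2, 3)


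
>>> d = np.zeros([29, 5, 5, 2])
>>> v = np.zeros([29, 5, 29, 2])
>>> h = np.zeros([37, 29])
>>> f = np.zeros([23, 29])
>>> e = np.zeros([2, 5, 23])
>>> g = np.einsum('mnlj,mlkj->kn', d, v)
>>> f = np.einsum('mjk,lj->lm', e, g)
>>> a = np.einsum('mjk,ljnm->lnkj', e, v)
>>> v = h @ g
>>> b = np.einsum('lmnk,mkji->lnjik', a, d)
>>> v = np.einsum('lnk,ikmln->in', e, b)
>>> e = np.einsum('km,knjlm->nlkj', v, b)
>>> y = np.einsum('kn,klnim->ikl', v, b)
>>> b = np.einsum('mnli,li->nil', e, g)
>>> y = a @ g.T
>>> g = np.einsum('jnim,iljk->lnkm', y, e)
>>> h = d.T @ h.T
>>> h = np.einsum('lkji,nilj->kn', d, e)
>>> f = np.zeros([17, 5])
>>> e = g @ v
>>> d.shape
(29, 5, 5, 2)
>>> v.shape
(29, 5)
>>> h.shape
(5, 23)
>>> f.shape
(17, 5)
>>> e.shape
(2, 29, 5, 5)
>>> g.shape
(2, 29, 5, 29)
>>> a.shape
(29, 29, 23, 5)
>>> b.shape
(2, 5, 29)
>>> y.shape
(29, 29, 23, 29)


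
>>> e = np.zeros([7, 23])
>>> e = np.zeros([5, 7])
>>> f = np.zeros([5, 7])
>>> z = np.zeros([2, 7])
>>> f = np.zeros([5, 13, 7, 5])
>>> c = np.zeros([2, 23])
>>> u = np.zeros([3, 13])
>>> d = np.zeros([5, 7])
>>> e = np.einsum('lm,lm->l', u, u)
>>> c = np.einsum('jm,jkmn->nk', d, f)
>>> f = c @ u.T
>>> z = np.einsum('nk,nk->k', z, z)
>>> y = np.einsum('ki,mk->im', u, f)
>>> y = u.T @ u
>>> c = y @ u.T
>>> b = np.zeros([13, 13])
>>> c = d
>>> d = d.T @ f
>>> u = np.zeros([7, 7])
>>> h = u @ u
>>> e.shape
(3,)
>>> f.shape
(5, 3)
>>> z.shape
(7,)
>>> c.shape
(5, 7)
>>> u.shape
(7, 7)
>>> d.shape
(7, 3)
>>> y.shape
(13, 13)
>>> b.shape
(13, 13)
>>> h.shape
(7, 7)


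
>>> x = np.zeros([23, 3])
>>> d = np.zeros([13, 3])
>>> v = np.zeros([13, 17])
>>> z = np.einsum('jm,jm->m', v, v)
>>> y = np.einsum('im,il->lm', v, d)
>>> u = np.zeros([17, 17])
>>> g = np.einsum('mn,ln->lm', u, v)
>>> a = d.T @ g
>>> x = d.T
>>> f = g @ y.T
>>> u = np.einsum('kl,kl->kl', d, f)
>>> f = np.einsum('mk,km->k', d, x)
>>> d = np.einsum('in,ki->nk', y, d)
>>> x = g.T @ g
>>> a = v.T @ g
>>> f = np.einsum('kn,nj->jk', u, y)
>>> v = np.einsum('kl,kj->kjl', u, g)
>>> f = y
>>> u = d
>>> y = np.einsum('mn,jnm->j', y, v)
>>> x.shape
(17, 17)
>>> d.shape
(17, 13)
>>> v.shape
(13, 17, 3)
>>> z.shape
(17,)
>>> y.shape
(13,)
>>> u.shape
(17, 13)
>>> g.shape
(13, 17)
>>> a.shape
(17, 17)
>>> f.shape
(3, 17)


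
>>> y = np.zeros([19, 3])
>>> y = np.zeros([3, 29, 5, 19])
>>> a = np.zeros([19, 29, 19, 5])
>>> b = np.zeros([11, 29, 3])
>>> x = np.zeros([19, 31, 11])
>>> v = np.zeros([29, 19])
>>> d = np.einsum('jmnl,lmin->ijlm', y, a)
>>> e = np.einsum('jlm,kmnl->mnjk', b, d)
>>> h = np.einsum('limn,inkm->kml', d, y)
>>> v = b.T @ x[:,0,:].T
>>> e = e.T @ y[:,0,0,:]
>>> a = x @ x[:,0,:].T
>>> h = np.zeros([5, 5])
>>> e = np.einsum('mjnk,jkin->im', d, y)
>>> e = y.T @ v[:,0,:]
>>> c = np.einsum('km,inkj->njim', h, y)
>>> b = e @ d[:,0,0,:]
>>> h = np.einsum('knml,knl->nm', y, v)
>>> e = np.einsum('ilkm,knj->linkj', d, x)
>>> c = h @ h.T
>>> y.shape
(3, 29, 5, 19)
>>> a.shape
(19, 31, 19)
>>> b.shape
(19, 5, 29, 29)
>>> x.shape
(19, 31, 11)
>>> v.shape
(3, 29, 19)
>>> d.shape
(19, 3, 19, 29)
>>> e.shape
(3, 19, 31, 19, 11)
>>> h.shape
(29, 5)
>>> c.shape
(29, 29)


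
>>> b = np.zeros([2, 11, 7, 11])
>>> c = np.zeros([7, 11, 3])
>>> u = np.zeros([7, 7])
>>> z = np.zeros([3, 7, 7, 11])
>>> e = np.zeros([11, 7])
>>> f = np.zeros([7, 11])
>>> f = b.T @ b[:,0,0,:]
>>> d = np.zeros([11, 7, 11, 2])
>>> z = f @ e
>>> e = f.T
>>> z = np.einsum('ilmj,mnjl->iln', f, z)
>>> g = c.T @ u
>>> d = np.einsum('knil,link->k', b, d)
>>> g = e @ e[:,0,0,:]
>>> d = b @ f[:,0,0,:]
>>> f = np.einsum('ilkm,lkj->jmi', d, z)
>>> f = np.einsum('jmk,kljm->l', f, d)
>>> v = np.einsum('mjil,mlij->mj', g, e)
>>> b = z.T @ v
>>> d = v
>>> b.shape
(7, 7, 11)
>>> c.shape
(7, 11, 3)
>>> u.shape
(7, 7)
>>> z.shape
(11, 7, 7)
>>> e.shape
(11, 11, 7, 11)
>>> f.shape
(11,)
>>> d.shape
(11, 11)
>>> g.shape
(11, 11, 7, 11)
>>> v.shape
(11, 11)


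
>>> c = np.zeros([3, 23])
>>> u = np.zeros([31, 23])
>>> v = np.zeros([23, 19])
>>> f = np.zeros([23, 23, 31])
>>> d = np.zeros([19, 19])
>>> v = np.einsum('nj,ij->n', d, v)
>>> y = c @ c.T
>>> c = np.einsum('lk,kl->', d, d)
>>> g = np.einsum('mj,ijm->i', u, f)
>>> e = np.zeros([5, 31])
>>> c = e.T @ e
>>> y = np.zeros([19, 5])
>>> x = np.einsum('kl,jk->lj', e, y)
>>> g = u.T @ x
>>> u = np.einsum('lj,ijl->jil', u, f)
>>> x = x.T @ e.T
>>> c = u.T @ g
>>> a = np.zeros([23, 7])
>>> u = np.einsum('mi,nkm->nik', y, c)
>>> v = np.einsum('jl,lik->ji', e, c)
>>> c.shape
(31, 23, 19)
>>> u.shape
(31, 5, 23)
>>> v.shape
(5, 23)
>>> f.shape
(23, 23, 31)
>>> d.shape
(19, 19)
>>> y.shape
(19, 5)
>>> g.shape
(23, 19)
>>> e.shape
(5, 31)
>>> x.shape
(19, 5)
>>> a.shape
(23, 7)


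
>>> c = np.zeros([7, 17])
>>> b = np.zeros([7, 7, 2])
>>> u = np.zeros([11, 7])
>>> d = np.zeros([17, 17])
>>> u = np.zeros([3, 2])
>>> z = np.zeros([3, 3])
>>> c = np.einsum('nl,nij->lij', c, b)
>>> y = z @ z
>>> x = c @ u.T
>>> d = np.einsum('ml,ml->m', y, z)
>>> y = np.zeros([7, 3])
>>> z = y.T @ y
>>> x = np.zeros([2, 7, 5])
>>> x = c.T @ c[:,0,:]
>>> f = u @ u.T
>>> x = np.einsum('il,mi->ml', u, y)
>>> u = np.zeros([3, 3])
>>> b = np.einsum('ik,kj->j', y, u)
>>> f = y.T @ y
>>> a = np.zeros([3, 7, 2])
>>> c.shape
(17, 7, 2)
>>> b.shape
(3,)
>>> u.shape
(3, 3)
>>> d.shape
(3,)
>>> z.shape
(3, 3)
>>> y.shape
(7, 3)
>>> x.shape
(7, 2)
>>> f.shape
(3, 3)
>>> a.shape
(3, 7, 2)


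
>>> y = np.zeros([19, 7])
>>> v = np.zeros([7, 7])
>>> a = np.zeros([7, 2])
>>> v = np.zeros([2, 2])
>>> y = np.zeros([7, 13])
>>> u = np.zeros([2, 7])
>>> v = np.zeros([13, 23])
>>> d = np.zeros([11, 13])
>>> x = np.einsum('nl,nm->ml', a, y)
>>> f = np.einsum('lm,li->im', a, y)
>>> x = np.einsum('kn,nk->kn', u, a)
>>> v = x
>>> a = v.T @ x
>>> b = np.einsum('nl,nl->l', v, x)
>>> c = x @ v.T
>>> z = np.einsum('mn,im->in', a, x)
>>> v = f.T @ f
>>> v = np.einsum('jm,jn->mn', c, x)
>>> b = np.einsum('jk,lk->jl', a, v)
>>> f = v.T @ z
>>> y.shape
(7, 13)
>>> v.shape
(2, 7)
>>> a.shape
(7, 7)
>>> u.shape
(2, 7)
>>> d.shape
(11, 13)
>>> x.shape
(2, 7)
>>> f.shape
(7, 7)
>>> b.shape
(7, 2)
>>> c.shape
(2, 2)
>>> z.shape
(2, 7)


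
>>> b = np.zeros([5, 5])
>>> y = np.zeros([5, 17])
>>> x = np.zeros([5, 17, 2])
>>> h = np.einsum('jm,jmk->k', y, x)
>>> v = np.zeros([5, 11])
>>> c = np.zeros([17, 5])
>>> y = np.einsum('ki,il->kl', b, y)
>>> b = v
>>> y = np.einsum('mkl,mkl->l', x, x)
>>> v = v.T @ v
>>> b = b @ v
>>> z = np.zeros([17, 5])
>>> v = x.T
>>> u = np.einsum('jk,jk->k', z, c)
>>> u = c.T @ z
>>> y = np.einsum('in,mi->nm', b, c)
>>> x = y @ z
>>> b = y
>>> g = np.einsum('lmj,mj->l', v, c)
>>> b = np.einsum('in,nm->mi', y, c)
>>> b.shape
(5, 11)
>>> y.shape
(11, 17)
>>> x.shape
(11, 5)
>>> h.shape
(2,)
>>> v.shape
(2, 17, 5)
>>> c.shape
(17, 5)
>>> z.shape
(17, 5)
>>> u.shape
(5, 5)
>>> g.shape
(2,)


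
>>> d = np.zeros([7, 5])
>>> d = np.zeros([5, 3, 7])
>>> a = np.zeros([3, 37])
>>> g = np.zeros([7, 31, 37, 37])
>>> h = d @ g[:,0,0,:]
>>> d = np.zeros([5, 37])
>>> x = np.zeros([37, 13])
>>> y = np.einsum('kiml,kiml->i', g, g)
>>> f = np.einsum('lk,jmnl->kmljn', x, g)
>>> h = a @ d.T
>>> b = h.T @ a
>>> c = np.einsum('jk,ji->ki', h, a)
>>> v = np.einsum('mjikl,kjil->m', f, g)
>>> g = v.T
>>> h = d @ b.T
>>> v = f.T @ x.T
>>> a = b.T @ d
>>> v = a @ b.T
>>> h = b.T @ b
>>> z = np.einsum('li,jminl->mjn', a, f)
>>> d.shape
(5, 37)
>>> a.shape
(37, 37)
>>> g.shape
(13,)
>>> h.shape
(37, 37)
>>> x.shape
(37, 13)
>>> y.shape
(31,)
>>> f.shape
(13, 31, 37, 7, 37)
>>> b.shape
(5, 37)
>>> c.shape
(5, 37)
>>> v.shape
(37, 5)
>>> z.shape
(31, 13, 7)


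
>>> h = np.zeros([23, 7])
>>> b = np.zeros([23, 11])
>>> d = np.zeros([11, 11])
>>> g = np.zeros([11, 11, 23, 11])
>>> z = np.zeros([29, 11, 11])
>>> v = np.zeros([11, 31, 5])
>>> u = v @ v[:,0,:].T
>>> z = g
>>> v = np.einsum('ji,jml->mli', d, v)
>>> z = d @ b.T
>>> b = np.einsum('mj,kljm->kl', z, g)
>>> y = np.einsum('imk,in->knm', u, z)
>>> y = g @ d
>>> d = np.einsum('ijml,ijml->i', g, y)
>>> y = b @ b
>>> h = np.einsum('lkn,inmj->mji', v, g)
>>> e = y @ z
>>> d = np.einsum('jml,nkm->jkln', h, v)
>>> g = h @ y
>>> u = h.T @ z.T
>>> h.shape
(23, 11, 11)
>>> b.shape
(11, 11)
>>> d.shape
(23, 5, 11, 31)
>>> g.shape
(23, 11, 11)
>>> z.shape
(11, 23)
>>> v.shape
(31, 5, 11)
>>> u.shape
(11, 11, 11)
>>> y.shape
(11, 11)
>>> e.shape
(11, 23)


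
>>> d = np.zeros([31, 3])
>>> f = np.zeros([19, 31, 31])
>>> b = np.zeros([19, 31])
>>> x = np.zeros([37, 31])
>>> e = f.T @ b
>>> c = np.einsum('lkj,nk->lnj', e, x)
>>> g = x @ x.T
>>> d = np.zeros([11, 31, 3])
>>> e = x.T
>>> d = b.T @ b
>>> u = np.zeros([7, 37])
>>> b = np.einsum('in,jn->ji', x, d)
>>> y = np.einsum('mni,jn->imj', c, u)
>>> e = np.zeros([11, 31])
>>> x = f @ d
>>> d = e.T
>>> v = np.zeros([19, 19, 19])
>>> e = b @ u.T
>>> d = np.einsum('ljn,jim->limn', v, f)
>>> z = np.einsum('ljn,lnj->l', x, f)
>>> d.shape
(19, 31, 31, 19)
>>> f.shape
(19, 31, 31)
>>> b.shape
(31, 37)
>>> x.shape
(19, 31, 31)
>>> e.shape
(31, 7)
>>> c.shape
(31, 37, 31)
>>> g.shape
(37, 37)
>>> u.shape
(7, 37)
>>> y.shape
(31, 31, 7)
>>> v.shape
(19, 19, 19)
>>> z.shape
(19,)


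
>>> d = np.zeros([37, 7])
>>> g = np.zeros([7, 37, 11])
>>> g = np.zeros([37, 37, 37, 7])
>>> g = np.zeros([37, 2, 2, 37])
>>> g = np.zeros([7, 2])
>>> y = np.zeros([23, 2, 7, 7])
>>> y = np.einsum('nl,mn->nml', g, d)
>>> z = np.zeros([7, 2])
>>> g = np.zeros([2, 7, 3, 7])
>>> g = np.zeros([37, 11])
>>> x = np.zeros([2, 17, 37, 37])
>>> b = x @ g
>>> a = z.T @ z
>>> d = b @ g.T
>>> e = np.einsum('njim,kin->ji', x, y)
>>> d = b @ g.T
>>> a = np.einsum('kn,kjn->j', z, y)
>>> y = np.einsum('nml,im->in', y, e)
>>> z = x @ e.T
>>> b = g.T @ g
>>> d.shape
(2, 17, 37, 37)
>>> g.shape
(37, 11)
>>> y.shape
(17, 7)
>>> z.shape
(2, 17, 37, 17)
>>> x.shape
(2, 17, 37, 37)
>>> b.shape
(11, 11)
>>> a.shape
(37,)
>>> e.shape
(17, 37)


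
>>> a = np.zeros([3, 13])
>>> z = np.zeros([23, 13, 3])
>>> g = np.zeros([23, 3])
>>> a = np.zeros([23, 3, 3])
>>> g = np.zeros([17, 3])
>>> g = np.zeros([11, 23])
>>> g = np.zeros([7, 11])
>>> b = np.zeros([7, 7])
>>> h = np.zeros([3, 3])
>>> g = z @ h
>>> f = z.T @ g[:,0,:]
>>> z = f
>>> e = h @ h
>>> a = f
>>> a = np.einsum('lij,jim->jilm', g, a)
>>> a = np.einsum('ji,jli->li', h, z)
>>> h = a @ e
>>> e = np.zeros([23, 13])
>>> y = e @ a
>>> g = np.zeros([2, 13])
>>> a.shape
(13, 3)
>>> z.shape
(3, 13, 3)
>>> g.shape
(2, 13)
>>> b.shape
(7, 7)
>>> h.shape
(13, 3)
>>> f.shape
(3, 13, 3)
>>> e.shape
(23, 13)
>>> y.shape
(23, 3)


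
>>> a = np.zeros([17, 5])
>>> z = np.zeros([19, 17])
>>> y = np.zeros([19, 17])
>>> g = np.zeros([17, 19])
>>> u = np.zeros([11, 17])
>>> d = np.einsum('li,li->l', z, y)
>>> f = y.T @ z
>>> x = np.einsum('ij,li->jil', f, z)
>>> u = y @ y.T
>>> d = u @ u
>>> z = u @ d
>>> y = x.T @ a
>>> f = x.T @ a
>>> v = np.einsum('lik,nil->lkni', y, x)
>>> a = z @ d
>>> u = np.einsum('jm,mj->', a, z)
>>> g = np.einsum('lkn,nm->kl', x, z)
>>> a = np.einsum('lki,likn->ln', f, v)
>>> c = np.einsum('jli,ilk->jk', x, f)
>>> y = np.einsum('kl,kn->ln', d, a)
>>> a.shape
(19, 17)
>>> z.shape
(19, 19)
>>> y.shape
(19, 17)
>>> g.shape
(17, 17)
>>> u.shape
()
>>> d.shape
(19, 19)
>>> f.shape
(19, 17, 5)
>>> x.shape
(17, 17, 19)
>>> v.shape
(19, 5, 17, 17)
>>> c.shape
(17, 5)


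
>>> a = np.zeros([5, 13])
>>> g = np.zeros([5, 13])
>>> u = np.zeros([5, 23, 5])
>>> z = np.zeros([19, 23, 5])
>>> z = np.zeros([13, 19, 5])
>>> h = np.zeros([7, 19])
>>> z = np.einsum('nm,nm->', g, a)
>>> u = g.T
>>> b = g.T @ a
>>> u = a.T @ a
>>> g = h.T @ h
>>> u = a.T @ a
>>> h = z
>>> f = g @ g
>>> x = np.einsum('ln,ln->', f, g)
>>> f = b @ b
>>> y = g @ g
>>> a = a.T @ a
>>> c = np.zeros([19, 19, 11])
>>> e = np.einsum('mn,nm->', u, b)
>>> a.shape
(13, 13)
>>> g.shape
(19, 19)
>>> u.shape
(13, 13)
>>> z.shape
()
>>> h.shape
()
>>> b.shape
(13, 13)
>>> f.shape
(13, 13)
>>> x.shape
()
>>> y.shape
(19, 19)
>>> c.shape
(19, 19, 11)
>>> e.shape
()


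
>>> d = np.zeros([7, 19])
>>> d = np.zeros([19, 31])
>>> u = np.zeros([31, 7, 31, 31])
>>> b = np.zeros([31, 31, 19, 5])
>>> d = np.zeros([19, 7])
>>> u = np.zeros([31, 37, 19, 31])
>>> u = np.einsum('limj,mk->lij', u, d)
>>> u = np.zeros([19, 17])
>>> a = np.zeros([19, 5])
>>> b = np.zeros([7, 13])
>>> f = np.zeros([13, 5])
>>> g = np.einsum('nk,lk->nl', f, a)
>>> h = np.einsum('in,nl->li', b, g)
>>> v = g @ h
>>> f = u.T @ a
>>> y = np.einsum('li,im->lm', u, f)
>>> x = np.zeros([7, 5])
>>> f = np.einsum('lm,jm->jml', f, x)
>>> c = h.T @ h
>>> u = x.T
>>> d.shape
(19, 7)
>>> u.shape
(5, 7)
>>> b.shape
(7, 13)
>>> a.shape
(19, 5)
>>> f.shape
(7, 5, 17)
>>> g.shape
(13, 19)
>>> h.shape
(19, 7)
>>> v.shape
(13, 7)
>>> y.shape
(19, 5)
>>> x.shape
(7, 5)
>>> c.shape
(7, 7)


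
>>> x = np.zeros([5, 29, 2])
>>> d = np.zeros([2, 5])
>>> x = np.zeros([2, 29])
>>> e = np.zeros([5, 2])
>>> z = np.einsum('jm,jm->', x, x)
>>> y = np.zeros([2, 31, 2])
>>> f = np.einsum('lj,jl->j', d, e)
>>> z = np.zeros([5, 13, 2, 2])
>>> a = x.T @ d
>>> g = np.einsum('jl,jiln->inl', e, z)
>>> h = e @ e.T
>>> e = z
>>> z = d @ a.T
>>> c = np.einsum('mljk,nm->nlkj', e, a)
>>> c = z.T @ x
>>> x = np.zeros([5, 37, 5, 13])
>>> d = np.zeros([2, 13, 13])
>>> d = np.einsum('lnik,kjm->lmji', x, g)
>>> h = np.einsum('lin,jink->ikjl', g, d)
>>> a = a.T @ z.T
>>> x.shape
(5, 37, 5, 13)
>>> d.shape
(5, 2, 2, 5)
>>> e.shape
(5, 13, 2, 2)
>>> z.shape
(2, 29)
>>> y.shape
(2, 31, 2)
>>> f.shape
(5,)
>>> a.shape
(5, 2)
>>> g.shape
(13, 2, 2)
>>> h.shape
(2, 5, 5, 13)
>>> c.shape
(29, 29)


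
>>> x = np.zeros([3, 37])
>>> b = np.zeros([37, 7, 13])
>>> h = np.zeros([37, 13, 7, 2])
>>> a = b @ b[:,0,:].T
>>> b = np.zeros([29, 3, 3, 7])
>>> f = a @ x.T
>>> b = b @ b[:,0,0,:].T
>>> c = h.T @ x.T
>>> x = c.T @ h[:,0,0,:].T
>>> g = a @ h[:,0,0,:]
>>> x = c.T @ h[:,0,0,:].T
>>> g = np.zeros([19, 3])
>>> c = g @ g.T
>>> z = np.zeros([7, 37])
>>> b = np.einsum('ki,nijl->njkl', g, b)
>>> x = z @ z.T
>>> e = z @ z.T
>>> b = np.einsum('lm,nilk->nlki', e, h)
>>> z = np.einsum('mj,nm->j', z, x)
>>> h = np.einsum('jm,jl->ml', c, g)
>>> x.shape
(7, 7)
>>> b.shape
(37, 7, 2, 13)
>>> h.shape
(19, 3)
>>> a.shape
(37, 7, 37)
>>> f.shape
(37, 7, 3)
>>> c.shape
(19, 19)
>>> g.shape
(19, 3)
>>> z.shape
(37,)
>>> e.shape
(7, 7)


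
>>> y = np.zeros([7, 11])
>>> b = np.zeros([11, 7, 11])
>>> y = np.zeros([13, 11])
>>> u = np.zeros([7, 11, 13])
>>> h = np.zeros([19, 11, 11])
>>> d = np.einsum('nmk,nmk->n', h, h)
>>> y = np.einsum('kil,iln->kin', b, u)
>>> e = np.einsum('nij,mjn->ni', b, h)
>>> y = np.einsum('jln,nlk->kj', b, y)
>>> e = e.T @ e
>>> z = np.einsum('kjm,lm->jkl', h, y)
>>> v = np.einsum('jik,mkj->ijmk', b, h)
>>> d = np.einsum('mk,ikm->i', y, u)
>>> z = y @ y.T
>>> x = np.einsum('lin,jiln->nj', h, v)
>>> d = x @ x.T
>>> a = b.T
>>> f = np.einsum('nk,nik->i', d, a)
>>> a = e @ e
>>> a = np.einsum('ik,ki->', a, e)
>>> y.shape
(13, 11)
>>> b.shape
(11, 7, 11)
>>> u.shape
(7, 11, 13)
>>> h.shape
(19, 11, 11)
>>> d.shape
(11, 11)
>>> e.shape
(7, 7)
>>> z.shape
(13, 13)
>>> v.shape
(7, 11, 19, 11)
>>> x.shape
(11, 7)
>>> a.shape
()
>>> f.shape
(7,)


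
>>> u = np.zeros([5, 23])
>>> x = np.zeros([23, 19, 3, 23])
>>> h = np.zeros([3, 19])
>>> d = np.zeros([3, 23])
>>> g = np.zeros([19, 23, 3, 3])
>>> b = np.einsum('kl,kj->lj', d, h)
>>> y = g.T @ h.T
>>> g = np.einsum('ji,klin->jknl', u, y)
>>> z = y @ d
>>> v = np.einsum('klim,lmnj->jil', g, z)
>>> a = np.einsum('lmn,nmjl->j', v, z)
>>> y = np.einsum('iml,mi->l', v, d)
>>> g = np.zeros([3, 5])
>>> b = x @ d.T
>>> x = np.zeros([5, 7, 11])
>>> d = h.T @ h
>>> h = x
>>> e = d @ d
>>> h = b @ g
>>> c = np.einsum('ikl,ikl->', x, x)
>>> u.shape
(5, 23)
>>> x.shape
(5, 7, 11)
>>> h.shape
(23, 19, 3, 5)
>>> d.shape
(19, 19)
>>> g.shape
(3, 5)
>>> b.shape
(23, 19, 3, 3)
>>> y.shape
(3,)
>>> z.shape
(3, 3, 23, 23)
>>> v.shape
(23, 3, 3)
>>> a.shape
(23,)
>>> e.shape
(19, 19)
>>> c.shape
()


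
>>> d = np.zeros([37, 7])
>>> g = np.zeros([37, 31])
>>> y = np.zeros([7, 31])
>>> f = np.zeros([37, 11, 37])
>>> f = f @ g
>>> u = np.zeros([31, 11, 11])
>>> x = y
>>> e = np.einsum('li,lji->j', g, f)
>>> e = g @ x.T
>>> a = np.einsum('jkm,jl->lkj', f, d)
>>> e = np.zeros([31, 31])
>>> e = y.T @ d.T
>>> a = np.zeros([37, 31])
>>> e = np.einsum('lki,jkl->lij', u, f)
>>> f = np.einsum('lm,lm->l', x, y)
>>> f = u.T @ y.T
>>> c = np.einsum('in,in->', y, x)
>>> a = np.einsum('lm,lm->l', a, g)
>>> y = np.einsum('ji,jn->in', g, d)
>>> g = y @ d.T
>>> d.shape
(37, 7)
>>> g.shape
(31, 37)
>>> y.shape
(31, 7)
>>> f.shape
(11, 11, 7)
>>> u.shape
(31, 11, 11)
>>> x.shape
(7, 31)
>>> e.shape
(31, 11, 37)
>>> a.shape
(37,)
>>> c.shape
()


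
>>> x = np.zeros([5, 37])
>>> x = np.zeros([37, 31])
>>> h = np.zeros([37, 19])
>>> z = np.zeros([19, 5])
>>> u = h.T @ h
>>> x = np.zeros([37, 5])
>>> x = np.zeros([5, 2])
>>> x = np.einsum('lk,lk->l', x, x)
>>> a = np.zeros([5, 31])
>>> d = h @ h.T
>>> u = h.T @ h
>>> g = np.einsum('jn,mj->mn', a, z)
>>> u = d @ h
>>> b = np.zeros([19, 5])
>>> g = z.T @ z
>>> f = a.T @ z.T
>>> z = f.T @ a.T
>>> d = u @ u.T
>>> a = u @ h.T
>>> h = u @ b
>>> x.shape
(5,)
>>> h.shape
(37, 5)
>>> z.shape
(19, 5)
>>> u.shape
(37, 19)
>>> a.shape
(37, 37)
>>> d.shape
(37, 37)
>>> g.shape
(5, 5)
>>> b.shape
(19, 5)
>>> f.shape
(31, 19)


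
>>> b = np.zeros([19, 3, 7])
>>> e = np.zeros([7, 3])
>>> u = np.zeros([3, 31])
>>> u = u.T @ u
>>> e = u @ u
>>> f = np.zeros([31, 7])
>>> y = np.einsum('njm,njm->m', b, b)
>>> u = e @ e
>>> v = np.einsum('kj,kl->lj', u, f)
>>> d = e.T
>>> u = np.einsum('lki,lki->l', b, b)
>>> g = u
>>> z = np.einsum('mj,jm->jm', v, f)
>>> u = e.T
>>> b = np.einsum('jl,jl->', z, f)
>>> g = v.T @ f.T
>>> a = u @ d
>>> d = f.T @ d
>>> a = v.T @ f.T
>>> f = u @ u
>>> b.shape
()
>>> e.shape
(31, 31)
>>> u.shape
(31, 31)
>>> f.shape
(31, 31)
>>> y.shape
(7,)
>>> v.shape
(7, 31)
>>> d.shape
(7, 31)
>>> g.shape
(31, 31)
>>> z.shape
(31, 7)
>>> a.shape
(31, 31)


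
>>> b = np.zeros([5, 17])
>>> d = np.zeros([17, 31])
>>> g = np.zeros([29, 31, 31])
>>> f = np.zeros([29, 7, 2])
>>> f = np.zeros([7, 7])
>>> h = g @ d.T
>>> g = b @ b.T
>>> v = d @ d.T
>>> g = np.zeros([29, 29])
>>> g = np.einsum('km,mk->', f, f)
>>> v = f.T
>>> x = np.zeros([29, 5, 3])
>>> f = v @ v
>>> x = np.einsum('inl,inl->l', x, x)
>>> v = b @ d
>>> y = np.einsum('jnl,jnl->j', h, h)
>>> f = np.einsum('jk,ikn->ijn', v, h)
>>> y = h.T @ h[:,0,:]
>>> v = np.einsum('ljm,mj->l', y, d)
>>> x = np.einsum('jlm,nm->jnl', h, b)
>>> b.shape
(5, 17)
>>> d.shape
(17, 31)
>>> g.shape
()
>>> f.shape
(29, 5, 17)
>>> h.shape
(29, 31, 17)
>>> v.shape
(17,)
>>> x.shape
(29, 5, 31)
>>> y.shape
(17, 31, 17)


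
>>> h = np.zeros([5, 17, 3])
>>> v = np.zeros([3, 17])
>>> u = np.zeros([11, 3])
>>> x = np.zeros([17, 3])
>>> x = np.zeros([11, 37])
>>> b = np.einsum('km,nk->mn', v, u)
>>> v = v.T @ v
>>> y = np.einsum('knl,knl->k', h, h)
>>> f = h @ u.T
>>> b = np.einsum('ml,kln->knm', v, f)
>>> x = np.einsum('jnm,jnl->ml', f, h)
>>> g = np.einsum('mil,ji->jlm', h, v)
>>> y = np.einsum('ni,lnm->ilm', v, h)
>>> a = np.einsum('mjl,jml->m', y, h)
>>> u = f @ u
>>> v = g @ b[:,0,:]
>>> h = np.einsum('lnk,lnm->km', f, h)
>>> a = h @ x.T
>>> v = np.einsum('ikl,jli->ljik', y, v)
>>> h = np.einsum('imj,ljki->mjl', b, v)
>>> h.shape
(11, 17, 3)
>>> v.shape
(3, 17, 17, 5)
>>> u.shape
(5, 17, 3)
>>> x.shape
(11, 3)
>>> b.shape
(5, 11, 17)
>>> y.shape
(17, 5, 3)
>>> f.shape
(5, 17, 11)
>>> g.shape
(17, 3, 5)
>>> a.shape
(11, 11)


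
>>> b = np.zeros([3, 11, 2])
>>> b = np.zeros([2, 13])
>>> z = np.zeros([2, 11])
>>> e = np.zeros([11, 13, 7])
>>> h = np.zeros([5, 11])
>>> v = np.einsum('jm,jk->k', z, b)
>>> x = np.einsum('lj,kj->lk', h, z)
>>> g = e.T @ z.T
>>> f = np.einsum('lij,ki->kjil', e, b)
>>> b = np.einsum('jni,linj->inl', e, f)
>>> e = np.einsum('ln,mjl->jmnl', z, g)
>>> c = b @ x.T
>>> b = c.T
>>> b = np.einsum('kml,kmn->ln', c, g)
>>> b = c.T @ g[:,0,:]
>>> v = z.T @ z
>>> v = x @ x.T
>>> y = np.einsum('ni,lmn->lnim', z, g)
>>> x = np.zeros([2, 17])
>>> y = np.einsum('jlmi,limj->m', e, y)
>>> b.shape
(5, 13, 2)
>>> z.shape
(2, 11)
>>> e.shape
(13, 7, 11, 2)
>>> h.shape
(5, 11)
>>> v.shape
(5, 5)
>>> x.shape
(2, 17)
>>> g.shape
(7, 13, 2)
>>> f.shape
(2, 7, 13, 11)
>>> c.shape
(7, 13, 5)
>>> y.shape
(11,)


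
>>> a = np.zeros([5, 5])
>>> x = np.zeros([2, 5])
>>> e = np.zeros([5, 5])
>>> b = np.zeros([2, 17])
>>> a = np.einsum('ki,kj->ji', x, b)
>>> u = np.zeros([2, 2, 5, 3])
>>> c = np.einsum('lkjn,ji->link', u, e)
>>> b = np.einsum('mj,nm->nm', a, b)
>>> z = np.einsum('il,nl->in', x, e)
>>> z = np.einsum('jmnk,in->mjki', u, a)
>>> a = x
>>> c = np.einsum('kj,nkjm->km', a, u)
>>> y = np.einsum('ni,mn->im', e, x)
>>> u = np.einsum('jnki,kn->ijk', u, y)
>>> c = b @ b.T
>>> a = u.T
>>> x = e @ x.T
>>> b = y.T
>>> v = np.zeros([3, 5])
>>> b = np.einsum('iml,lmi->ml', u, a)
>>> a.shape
(5, 2, 3)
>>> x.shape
(5, 2)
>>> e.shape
(5, 5)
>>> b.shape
(2, 5)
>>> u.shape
(3, 2, 5)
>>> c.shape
(2, 2)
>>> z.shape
(2, 2, 3, 17)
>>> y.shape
(5, 2)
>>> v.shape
(3, 5)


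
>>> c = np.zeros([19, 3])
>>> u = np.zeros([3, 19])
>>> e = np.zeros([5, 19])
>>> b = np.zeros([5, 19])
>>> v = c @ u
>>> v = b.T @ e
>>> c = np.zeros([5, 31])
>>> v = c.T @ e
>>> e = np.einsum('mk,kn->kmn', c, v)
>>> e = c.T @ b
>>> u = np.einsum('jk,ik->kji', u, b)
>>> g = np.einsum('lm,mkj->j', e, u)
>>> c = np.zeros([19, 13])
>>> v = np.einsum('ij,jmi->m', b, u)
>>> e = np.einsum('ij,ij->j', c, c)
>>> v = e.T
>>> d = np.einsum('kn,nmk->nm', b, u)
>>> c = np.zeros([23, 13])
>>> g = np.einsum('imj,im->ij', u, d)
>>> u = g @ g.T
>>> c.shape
(23, 13)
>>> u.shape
(19, 19)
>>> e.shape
(13,)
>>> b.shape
(5, 19)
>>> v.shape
(13,)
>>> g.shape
(19, 5)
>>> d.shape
(19, 3)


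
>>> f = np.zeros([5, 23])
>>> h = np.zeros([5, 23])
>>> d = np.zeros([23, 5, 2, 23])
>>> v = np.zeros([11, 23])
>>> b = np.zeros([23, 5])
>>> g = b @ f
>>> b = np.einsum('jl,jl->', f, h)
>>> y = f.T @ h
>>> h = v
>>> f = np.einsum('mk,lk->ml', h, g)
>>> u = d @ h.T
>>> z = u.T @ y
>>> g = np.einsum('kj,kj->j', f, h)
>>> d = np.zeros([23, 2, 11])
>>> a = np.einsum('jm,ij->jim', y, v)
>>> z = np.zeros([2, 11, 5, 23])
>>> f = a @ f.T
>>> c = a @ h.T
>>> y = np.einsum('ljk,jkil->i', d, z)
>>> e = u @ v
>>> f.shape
(23, 11, 11)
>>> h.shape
(11, 23)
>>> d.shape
(23, 2, 11)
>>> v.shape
(11, 23)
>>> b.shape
()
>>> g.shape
(23,)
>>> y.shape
(5,)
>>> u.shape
(23, 5, 2, 11)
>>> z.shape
(2, 11, 5, 23)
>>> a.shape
(23, 11, 23)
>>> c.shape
(23, 11, 11)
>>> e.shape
(23, 5, 2, 23)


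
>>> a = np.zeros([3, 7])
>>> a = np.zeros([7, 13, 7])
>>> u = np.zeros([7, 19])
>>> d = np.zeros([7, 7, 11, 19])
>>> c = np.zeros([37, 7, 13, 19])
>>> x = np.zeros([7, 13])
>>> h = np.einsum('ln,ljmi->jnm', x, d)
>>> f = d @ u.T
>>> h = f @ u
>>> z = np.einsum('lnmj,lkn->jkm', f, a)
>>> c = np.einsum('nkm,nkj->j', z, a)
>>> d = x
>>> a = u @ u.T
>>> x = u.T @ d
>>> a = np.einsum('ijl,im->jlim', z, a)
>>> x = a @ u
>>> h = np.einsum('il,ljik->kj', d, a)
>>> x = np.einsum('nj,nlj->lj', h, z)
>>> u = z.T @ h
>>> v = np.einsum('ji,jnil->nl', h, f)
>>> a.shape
(13, 11, 7, 7)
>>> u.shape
(11, 13, 11)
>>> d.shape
(7, 13)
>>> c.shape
(7,)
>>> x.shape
(13, 11)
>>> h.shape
(7, 11)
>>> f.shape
(7, 7, 11, 7)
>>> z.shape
(7, 13, 11)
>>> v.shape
(7, 7)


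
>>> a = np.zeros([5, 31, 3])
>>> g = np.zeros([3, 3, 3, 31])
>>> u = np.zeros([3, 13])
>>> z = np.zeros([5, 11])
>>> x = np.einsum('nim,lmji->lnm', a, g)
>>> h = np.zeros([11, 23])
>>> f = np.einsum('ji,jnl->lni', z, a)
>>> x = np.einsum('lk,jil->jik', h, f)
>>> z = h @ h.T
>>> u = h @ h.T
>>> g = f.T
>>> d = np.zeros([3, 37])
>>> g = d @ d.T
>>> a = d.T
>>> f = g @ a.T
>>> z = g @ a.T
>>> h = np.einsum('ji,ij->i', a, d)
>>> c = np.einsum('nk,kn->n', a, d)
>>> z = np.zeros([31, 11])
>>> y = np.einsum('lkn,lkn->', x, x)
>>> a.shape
(37, 3)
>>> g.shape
(3, 3)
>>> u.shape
(11, 11)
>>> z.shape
(31, 11)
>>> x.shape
(3, 31, 23)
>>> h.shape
(3,)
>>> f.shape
(3, 37)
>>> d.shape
(3, 37)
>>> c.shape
(37,)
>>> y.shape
()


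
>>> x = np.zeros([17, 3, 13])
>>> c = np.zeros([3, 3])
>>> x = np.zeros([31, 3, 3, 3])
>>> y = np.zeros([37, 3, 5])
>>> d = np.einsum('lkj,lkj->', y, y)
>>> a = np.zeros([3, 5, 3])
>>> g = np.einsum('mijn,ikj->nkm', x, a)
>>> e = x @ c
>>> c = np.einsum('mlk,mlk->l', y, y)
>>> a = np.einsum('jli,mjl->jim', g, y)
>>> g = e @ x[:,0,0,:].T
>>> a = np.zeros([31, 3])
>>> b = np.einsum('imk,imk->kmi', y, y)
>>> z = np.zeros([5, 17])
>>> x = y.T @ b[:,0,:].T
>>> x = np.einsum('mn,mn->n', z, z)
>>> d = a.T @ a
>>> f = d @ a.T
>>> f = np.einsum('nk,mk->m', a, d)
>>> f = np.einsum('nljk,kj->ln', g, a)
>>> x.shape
(17,)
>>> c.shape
(3,)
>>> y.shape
(37, 3, 5)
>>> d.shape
(3, 3)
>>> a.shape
(31, 3)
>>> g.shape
(31, 3, 3, 31)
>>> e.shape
(31, 3, 3, 3)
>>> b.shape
(5, 3, 37)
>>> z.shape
(5, 17)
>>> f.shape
(3, 31)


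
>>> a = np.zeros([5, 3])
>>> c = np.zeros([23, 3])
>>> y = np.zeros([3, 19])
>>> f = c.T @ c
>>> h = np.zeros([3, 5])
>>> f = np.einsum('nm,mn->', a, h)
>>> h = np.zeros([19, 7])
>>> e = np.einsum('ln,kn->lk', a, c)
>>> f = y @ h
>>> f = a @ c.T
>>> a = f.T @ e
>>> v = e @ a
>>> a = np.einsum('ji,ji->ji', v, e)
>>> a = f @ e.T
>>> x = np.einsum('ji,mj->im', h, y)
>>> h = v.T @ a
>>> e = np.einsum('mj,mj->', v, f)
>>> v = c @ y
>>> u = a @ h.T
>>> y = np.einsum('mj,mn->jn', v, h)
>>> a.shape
(5, 5)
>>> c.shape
(23, 3)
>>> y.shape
(19, 5)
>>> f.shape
(5, 23)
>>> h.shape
(23, 5)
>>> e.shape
()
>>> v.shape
(23, 19)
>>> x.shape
(7, 3)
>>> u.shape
(5, 23)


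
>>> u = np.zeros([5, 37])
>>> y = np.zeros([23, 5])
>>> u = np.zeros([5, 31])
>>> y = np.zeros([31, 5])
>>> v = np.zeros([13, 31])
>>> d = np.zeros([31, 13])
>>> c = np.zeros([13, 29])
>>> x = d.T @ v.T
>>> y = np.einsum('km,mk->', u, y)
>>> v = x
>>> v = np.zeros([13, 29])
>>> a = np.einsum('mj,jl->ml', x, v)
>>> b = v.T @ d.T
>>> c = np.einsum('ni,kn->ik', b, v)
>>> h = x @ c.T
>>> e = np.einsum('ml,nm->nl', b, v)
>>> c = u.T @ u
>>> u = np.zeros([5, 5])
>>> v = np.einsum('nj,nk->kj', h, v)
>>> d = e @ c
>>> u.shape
(5, 5)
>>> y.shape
()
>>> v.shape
(29, 31)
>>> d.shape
(13, 31)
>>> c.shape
(31, 31)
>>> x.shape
(13, 13)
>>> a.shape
(13, 29)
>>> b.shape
(29, 31)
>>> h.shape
(13, 31)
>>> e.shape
(13, 31)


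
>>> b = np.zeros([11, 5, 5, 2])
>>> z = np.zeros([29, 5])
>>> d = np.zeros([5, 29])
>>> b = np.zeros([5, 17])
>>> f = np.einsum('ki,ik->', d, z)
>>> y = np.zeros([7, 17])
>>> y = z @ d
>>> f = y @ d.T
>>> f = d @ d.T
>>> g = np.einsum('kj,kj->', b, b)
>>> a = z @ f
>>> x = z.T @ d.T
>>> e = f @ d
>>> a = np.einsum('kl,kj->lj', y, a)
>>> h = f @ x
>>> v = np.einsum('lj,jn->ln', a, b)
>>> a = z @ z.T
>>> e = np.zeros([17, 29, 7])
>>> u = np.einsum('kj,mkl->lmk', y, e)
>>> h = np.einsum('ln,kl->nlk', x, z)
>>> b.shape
(5, 17)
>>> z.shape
(29, 5)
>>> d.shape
(5, 29)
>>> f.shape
(5, 5)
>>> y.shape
(29, 29)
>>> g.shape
()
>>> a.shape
(29, 29)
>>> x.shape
(5, 5)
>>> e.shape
(17, 29, 7)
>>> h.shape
(5, 5, 29)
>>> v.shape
(29, 17)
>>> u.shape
(7, 17, 29)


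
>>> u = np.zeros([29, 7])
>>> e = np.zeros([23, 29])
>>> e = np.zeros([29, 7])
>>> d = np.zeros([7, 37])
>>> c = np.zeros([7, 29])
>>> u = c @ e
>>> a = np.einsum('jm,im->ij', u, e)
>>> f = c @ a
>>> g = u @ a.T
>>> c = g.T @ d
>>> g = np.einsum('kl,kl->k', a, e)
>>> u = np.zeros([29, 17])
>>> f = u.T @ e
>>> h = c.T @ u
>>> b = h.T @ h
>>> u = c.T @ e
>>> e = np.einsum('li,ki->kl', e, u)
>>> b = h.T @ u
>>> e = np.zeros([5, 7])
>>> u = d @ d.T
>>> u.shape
(7, 7)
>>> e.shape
(5, 7)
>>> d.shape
(7, 37)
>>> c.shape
(29, 37)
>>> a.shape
(29, 7)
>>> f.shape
(17, 7)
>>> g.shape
(29,)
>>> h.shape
(37, 17)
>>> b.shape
(17, 7)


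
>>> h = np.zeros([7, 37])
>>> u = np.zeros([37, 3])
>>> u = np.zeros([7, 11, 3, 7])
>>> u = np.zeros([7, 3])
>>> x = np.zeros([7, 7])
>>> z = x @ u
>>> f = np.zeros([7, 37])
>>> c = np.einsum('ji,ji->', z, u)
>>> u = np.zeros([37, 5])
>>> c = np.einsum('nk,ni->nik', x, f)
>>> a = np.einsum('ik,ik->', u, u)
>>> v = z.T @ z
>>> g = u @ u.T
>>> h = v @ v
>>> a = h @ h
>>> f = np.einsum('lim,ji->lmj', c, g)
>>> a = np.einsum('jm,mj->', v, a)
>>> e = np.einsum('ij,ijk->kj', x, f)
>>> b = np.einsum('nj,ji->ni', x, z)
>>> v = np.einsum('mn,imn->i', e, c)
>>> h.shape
(3, 3)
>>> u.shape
(37, 5)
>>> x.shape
(7, 7)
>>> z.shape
(7, 3)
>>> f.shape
(7, 7, 37)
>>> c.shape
(7, 37, 7)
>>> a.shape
()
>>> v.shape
(7,)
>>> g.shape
(37, 37)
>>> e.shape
(37, 7)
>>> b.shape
(7, 3)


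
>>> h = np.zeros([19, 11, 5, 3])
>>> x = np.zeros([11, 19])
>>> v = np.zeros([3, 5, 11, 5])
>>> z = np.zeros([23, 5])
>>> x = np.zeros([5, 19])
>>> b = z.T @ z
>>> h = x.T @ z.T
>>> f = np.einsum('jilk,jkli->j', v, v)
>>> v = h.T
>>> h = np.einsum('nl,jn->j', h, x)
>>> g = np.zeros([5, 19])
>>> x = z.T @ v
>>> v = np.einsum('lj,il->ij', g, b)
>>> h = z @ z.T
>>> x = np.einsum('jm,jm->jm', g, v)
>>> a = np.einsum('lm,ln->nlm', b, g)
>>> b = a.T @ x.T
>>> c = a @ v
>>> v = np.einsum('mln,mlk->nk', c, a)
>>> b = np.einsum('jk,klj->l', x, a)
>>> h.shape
(23, 23)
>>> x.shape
(5, 19)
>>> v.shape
(19, 5)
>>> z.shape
(23, 5)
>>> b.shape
(5,)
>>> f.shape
(3,)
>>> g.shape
(5, 19)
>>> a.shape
(19, 5, 5)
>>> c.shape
(19, 5, 19)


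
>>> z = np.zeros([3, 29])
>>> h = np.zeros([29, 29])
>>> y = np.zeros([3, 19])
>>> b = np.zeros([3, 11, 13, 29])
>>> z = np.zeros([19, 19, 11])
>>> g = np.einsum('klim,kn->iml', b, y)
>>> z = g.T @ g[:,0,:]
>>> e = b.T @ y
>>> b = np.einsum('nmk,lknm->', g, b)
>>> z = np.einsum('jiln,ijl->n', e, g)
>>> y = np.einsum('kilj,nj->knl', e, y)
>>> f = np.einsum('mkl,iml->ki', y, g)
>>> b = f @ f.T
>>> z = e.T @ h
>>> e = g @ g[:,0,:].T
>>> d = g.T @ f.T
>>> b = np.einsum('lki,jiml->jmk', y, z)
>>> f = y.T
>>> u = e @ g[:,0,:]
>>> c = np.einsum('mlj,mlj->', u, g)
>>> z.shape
(19, 11, 13, 29)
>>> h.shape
(29, 29)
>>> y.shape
(29, 3, 11)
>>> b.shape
(19, 13, 3)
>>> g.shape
(13, 29, 11)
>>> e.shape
(13, 29, 13)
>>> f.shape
(11, 3, 29)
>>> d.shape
(11, 29, 3)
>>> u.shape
(13, 29, 11)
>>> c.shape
()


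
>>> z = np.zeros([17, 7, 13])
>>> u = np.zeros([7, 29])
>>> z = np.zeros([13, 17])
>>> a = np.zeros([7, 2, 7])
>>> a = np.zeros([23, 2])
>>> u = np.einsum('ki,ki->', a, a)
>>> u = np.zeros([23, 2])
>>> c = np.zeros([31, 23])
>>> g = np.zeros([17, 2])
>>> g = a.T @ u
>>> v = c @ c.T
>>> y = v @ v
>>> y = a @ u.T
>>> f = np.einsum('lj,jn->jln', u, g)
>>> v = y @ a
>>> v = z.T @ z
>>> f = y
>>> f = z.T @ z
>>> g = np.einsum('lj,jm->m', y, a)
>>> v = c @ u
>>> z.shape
(13, 17)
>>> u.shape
(23, 2)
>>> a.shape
(23, 2)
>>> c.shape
(31, 23)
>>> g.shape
(2,)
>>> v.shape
(31, 2)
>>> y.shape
(23, 23)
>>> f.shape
(17, 17)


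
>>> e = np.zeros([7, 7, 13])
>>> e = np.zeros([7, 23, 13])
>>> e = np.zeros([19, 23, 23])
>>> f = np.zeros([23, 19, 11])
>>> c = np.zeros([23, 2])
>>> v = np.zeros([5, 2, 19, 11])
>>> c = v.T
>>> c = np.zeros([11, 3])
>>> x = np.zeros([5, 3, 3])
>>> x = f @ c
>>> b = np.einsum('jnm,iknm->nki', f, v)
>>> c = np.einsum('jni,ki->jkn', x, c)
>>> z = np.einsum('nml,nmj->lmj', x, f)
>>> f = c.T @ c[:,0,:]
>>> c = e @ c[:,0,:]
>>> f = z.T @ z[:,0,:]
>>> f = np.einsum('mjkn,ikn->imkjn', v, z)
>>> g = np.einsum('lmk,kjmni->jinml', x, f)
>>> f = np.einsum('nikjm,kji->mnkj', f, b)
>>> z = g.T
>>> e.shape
(19, 23, 23)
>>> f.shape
(11, 3, 19, 2)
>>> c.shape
(19, 23, 19)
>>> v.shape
(5, 2, 19, 11)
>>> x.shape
(23, 19, 3)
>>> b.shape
(19, 2, 5)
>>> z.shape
(23, 19, 2, 11, 5)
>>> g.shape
(5, 11, 2, 19, 23)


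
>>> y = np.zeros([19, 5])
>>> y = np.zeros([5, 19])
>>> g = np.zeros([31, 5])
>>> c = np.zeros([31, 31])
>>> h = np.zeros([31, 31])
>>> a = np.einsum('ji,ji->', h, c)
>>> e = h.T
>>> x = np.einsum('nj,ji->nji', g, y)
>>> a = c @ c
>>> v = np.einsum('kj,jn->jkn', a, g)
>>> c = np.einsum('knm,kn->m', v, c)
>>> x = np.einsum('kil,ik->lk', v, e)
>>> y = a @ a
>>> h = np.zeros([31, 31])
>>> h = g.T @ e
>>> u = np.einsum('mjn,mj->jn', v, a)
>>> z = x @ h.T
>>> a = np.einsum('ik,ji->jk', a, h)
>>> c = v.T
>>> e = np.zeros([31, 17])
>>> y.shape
(31, 31)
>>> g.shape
(31, 5)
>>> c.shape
(5, 31, 31)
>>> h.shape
(5, 31)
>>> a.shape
(5, 31)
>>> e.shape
(31, 17)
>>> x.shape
(5, 31)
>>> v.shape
(31, 31, 5)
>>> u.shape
(31, 5)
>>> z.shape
(5, 5)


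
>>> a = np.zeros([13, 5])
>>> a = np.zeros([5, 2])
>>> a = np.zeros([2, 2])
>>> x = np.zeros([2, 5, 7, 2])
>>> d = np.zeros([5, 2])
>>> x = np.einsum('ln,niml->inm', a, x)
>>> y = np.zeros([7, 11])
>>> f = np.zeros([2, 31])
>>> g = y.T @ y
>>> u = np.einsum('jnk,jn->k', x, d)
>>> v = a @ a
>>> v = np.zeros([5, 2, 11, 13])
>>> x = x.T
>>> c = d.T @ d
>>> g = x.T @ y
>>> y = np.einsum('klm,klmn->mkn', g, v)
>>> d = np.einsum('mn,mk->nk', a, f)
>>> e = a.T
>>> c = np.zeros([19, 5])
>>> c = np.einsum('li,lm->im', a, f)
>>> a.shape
(2, 2)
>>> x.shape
(7, 2, 5)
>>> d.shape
(2, 31)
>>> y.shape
(11, 5, 13)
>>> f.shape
(2, 31)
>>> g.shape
(5, 2, 11)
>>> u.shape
(7,)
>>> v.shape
(5, 2, 11, 13)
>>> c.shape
(2, 31)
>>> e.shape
(2, 2)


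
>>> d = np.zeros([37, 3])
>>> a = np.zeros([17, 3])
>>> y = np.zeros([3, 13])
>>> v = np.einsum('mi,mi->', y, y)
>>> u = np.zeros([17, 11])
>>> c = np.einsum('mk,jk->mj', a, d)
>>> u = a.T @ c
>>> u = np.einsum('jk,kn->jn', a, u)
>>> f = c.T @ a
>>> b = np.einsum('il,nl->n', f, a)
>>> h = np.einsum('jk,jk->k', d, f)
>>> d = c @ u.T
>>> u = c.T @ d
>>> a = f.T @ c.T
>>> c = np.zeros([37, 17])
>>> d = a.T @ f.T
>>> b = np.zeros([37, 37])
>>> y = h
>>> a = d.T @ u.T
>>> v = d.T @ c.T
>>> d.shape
(17, 37)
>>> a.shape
(37, 37)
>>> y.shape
(3,)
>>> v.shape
(37, 37)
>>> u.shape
(37, 17)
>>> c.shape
(37, 17)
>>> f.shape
(37, 3)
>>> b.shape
(37, 37)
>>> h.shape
(3,)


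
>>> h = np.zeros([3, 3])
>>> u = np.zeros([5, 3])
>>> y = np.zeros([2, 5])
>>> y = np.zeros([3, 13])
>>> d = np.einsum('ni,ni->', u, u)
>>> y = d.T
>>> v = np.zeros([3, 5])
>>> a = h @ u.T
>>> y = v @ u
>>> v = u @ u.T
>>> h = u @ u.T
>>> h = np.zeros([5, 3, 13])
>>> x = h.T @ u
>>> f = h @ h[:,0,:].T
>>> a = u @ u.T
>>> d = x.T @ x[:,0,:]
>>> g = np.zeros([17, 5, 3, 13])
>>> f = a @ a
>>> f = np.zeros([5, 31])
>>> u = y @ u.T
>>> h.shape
(5, 3, 13)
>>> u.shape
(3, 5)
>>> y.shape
(3, 3)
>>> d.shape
(3, 3, 3)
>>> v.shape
(5, 5)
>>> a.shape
(5, 5)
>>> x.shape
(13, 3, 3)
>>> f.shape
(5, 31)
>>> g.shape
(17, 5, 3, 13)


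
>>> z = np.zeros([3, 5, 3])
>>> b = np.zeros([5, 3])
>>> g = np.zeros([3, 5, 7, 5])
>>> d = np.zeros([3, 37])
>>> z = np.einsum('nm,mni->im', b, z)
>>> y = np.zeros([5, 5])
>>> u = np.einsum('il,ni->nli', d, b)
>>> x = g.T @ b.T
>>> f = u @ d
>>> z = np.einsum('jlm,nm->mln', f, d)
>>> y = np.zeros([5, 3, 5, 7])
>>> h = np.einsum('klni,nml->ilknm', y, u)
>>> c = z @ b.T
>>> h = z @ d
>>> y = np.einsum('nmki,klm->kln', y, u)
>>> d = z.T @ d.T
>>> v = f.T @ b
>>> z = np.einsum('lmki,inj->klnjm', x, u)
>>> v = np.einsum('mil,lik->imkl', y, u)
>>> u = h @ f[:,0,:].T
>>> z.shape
(5, 5, 37, 3, 7)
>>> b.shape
(5, 3)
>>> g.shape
(3, 5, 7, 5)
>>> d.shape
(3, 37, 3)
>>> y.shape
(5, 37, 5)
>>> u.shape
(37, 37, 5)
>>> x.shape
(5, 7, 5, 5)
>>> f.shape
(5, 37, 37)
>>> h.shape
(37, 37, 37)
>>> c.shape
(37, 37, 5)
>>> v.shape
(37, 5, 3, 5)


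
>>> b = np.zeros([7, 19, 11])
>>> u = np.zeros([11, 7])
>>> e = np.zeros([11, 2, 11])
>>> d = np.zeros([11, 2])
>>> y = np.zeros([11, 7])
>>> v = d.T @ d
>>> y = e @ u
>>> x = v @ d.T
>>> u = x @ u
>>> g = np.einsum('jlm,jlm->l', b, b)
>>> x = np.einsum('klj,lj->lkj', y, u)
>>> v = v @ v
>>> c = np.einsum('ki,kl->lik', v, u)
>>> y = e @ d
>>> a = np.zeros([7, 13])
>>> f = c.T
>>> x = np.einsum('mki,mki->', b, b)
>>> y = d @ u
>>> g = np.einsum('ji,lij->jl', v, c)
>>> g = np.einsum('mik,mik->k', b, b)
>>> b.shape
(7, 19, 11)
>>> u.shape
(2, 7)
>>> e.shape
(11, 2, 11)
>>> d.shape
(11, 2)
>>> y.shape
(11, 7)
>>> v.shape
(2, 2)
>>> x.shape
()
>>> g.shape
(11,)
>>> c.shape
(7, 2, 2)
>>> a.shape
(7, 13)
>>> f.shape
(2, 2, 7)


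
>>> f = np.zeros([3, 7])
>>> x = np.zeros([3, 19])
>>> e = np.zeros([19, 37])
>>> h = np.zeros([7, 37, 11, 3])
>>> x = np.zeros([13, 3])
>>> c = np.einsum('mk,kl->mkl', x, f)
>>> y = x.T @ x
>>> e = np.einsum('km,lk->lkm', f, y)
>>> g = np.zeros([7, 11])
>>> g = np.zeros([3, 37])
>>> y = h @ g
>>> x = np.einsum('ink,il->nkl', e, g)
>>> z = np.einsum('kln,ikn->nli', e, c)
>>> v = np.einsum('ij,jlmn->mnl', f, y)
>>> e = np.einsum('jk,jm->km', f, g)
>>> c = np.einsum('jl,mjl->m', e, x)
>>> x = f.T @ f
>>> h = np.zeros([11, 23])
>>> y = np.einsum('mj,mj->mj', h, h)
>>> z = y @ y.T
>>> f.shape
(3, 7)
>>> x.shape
(7, 7)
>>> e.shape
(7, 37)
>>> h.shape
(11, 23)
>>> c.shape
(3,)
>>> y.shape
(11, 23)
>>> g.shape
(3, 37)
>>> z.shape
(11, 11)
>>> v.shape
(11, 37, 37)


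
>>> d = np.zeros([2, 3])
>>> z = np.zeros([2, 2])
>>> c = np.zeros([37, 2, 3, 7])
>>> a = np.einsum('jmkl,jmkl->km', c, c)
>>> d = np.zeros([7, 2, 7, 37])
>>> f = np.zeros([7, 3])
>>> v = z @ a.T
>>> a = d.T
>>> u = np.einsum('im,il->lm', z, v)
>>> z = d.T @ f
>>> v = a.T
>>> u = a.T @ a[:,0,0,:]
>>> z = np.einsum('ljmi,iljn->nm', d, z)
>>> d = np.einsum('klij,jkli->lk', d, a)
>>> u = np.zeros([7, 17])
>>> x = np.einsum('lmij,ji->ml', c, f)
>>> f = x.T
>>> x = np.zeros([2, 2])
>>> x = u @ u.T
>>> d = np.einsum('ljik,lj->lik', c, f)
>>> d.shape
(37, 3, 7)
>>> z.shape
(3, 7)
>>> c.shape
(37, 2, 3, 7)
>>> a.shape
(37, 7, 2, 7)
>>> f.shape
(37, 2)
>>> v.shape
(7, 2, 7, 37)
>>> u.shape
(7, 17)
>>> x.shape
(7, 7)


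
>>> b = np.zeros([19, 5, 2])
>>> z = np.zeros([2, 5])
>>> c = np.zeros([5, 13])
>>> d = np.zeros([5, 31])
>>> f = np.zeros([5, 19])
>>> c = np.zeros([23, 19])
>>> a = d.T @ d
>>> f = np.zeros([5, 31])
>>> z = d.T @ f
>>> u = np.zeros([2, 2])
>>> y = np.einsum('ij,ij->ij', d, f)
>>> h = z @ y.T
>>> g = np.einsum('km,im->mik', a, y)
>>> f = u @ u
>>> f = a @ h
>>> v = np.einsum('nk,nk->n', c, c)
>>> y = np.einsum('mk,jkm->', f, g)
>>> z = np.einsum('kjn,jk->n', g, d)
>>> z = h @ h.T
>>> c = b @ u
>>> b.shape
(19, 5, 2)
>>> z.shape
(31, 31)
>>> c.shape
(19, 5, 2)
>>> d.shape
(5, 31)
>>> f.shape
(31, 5)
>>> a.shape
(31, 31)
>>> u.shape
(2, 2)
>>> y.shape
()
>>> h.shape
(31, 5)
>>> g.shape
(31, 5, 31)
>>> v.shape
(23,)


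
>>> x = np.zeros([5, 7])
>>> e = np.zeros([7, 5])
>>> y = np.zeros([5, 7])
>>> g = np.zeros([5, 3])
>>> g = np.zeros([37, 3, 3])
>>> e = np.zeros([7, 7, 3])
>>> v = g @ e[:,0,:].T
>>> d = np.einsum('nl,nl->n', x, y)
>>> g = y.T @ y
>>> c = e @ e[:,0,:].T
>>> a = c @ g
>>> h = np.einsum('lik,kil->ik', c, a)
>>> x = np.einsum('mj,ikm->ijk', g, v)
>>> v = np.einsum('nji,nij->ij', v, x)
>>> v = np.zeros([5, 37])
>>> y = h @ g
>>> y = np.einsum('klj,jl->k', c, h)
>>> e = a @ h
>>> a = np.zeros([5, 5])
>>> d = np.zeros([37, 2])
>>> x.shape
(37, 7, 3)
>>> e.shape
(7, 7, 7)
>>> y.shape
(7,)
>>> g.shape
(7, 7)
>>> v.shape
(5, 37)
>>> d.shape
(37, 2)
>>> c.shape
(7, 7, 7)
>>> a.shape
(5, 5)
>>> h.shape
(7, 7)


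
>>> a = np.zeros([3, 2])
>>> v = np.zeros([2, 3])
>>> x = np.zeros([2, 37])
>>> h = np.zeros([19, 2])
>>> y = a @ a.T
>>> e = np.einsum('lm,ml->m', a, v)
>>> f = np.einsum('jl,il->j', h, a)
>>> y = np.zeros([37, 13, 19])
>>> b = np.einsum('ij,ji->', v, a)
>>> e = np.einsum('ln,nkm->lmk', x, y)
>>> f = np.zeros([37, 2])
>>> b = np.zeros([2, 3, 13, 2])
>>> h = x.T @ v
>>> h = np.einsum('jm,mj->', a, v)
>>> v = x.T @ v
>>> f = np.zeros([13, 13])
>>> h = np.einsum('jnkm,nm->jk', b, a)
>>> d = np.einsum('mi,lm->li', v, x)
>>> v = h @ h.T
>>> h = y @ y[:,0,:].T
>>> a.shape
(3, 2)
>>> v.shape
(2, 2)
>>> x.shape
(2, 37)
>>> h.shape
(37, 13, 37)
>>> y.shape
(37, 13, 19)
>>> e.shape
(2, 19, 13)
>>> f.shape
(13, 13)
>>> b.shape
(2, 3, 13, 2)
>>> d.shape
(2, 3)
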